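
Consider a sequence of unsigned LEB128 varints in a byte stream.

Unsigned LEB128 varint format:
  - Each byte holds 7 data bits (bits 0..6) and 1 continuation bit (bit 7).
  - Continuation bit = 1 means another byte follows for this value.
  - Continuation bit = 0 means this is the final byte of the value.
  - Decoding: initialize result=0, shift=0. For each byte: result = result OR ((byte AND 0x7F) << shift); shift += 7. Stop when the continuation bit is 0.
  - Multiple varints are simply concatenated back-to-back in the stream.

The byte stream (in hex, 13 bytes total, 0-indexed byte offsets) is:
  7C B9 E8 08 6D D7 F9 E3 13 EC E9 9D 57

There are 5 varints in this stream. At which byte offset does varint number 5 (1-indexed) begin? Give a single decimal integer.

  byte[0]=0x7C cont=0 payload=0x7C=124: acc |= 124<<0 -> acc=124 shift=7 [end]
Varint 1: bytes[0:1] = 7C -> value 124 (1 byte(s))
  byte[1]=0xB9 cont=1 payload=0x39=57: acc |= 57<<0 -> acc=57 shift=7
  byte[2]=0xE8 cont=1 payload=0x68=104: acc |= 104<<7 -> acc=13369 shift=14
  byte[3]=0x08 cont=0 payload=0x08=8: acc |= 8<<14 -> acc=144441 shift=21 [end]
Varint 2: bytes[1:4] = B9 E8 08 -> value 144441 (3 byte(s))
  byte[4]=0x6D cont=0 payload=0x6D=109: acc |= 109<<0 -> acc=109 shift=7 [end]
Varint 3: bytes[4:5] = 6D -> value 109 (1 byte(s))
  byte[5]=0xD7 cont=1 payload=0x57=87: acc |= 87<<0 -> acc=87 shift=7
  byte[6]=0xF9 cont=1 payload=0x79=121: acc |= 121<<7 -> acc=15575 shift=14
  byte[7]=0xE3 cont=1 payload=0x63=99: acc |= 99<<14 -> acc=1637591 shift=21
  byte[8]=0x13 cont=0 payload=0x13=19: acc |= 19<<21 -> acc=41483479 shift=28 [end]
Varint 4: bytes[5:9] = D7 F9 E3 13 -> value 41483479 (4 byte(s))
  byte[9]=0xEC cont=1 payload=0x6C=108: acc |= 108<<0 -> acc=108 shift=7
  byte[10]=0xE9 cont=1 payload=0x69=105: acc |= 105<<7 -> acc=13548 shift=14
  byte[11]=0x9D cont=1 payload=0x1D=29: acc |= 29<<14 -> acc=488684 shift=21
  byte[12]=0x57 cont=0 payload=0x57=87: acc |= 87<<21 -> acc=182940908 shift=28 [end]
Varint 5: bytes[9:13] = EC E9 9D 57 -> value 182940908 (4 byte(s))

Answer: 9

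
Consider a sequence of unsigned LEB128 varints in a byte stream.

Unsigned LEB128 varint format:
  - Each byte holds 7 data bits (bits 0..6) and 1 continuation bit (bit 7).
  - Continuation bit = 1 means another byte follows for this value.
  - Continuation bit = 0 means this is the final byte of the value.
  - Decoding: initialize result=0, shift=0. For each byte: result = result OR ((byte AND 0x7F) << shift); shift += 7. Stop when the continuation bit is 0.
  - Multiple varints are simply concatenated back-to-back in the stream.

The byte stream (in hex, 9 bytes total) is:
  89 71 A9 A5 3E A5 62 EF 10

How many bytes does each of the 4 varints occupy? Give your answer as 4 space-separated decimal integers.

  byte[0]=0x89 cont=1 payload=0x09=9: acc |= 9<<0 -> acc=9 shift=7
  byte[1]=0x71 cont=0 payload=0x71=113: acc |= 113<<7 -> acc=14473 shift=14 [end]
Varint 1: bytes[0:2] = 89 71 -> value 14473 (2 byte(s))
  byte[2]=0xA9 cont=1 payload=0x29=41: acc |= 41<<0 -> acc=41 shift=7
  byte[3]=0xA5 cont=1 payload=0x25=37: acc |= 37<<7 -> acc=4777 shift=14
  byte[4]=0x3E cont=0 payload=0x3E=62: acc |= 62<<14 -> acc=1020585 shift=21 [end]
Varint 2: bytes[2:5] = A9 A5 3E -> value 1020585 (3 byte(s))
  byte[5]=0xA5 cont=1 payload=0x25=37: acc |= 37<<0 -> acc=37 shift=7
  byte[6]=0x62 cont=0 payload=0x62=98: acc |= 98<<7 -> acc=12581 shift=14 [end]
Varint 3: bytes[5:7] = A5 62 -> value 12581 (2 byte(s))
  byte[7]=0xEF cont=1 payload=0x6F=111: acc |= 111<<0 -> acc=111 shift=7
  byte[8]=0x10 cont=0 payload=0x10=16: acc |= 16<<7 -> acc=2159 shift=14 [end]
Varint 4: bytes[7:9] = EF 10 -> value 2159 (2 byte(s))

Answer: 2 3 2 2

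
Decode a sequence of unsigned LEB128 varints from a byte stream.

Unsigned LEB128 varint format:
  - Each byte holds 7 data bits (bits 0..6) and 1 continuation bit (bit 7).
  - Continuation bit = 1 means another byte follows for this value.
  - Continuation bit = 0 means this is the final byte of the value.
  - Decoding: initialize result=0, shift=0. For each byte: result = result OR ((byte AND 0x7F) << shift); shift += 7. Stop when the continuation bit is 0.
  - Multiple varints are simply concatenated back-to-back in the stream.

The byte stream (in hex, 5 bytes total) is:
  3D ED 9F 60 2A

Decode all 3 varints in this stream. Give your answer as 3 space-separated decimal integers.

Answer: 61 1576941 42

Derivation:
  byte[0]=0x3D cont=0 payload=0x3D=61: acc |= 61<<0 -> acc=61 shift=7 [end]
Varint 1: bytes[0:1] = 3D -> value 61 (1 byte(s))
  byte[1]=0xED cont=1 payload=0x6D=109: acc |= 109<<0 -> acc=109 shift=7
  byte[2]=0x9F cont=1 payload=0x1F=31: acc |= 31<<7 -> acc=4077 shift=14
  byte[3]=0x60 cont=0 payload=0x60=96: acc |= 96<<14 -> acc=1576941 shift=21 [end]
Varint 2: bytes[1:4] = ED 9F 60 -> value 1576941 (3 byte(s))
  byte[4]=0x2A cont=0 payload=0x2A=42: acc |= 42<<0 -> acc=42 shift=7 [end]
Varint 3: bytes[4:5] = 2A -> value 42 (1 byte(s))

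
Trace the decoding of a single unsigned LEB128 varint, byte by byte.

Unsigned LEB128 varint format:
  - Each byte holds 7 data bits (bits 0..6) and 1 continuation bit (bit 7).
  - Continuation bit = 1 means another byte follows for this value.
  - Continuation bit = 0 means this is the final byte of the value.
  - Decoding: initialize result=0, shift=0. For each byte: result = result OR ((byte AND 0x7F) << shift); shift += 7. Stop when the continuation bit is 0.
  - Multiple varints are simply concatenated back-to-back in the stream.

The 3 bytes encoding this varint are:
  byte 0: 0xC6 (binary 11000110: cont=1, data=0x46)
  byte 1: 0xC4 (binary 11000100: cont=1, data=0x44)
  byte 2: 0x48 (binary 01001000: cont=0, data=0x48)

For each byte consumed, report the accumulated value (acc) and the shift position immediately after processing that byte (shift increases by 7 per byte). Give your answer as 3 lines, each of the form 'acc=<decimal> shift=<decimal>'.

byte 0=0xC6: payload=0x46=70, contrib = 70<<0 = 70; acc -> 70, shift -> 7
byte 1=0xC4: payload=0x44=68, contrib = 68<<7 = 8704; acc -> 8774, shift -> 14
byte 2=0x48: payload=0x48=72, contrib = 72<<14 = 1179648; acc -> 1188422, shift -> 21

Answer: acc=70 shift=7
acc=8774 shift=14
acc=1188422 shift=21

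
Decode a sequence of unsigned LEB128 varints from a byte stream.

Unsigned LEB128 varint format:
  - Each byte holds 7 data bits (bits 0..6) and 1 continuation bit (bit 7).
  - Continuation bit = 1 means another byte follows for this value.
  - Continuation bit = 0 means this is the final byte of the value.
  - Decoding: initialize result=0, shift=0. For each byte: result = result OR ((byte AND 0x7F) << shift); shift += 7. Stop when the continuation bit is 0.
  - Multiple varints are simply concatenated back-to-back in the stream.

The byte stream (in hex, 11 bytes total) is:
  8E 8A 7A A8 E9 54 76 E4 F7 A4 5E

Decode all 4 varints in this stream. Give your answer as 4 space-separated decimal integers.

  byte[0]=0x8E cont=1 payload=0x0E=14: acc |= 14<<0 -> acc=14 shift=7
  byte[1]=0x8A cont=1 payload=0x0A=10: acc |= 10<<7 -> acc=1294 shift=14
  byte[2]=0x7A cont=0 payload=0x7A=122: acc |= 122<<14 -> acc=2000142 shift=21 [end]
Varint 1: bytes[0:3] = 8E 8A 7A -> value 2000142 (3 byte(s))
  byte[3]=0xA8 cont=1 payload=0x28=40: acc |= 40<<0 -> acc=40 shift=7
  byte[4]=0xE9 cont=1 payload=0x69=105: acc |= 105<<7 -> acc=13480 shift=14
  byte[5]=0x54 cont=0 payload=0x54=84: acc |= 84<<14 -> acc=1389736 shift=21 [end]
Varint 2: bytes[3:6] = A8 E9 54 -> value 1389736 (3 byte(s))
  byte[6]=0x76 cont=0 payload=0x76=118: acc |= 118<<0 -> acc=118 shift=7 [end]
Varint 3: bytes[6:7] = 76 -> value 118 (1 byte(s))
  byte[7]=0xE4 cont=1 payload=0x64=100: acc |= 100<<0 -> acc=100 shift=7
  byte[8]=0xF7 cont=1 payload=0x77=119: acc |= 119<<7 -> acc=15332 shift=14
  byte[9]=0xA4 cont=1 payload=0x24=36: acc |= 36<<14 -> acc=605156 shift=21
  byte[10]=0x5E cont=0 payload=0x5E=94: acc |= 94<<21 -> acc=197737444 shift=28 [end]
Varint 4: bytes[7:11] = E4 F7 A4 5E -> value 197737444 (4 byte(s))

Answer: 2000142 1389736 118 197737444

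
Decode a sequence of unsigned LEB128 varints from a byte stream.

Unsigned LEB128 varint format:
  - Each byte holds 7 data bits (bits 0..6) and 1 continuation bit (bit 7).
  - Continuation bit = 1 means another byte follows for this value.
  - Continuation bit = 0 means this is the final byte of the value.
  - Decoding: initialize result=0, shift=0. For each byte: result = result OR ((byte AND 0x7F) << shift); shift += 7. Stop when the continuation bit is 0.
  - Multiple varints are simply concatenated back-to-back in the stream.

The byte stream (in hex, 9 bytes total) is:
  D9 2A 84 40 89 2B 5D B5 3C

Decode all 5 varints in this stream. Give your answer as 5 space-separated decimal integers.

  byte[0]=0xD9 cont=1 payload=0x59=89: acc |= 89<<0 -> acc=89 shift=7
  byte[1]=0x2A cont=0 payload=0x2A=42: acc |= 42<<7 -> acc=5465 shift=14 [end]
Varint 1: bytes[0:2] = D9 2A -> value 5465 (2 byte(s))
  byte[2]=0x84 cont=1 payload=0x04=4: acc |= 4<<0 -> acc=4 shift=7
  byte[3]=0x40 cont=0 payload=0x40=64: acc |= 64<<7 -> acc=8196 shift=14 [end]
Varint 2: bytes[2:4] = 84 40 -> value 8196 (2 byte(s))
  byte[4]=0x89 cont=1 payload=0x09=9: acc |= 9<<0 -> acc=9 shift=7
  byte[5]=0x2B cont=0 payload=0x2B=43: acc |= 43<<7 -> acc=5513 shift=14 [end]
Varint 3: bytes[4:6] = 89 2B -> value 5513 (2 byte(s))
  byte[6]=0x5D cont=0 payload=0x5D=93: acc |= 93<<0 -> acc=93 shift=7 [end]
Varint 4: bytes[6:7] = 5D -> value 93 (1 byte(s))
  byte[7]=0xB5 cont=1 payload=0x35=53: acc |= 53<<0 -> acc=53 shift=7
  byte[8]=0x3C cont=0 payload=0x3C=60: acc |= 60<<7 -> acc=7733 shift=14 [end]
Varint 5: bytes[7:9] = B5 3C -> value 7733 (2 byte(s))

Answer: 5465 8196 5513 93 7733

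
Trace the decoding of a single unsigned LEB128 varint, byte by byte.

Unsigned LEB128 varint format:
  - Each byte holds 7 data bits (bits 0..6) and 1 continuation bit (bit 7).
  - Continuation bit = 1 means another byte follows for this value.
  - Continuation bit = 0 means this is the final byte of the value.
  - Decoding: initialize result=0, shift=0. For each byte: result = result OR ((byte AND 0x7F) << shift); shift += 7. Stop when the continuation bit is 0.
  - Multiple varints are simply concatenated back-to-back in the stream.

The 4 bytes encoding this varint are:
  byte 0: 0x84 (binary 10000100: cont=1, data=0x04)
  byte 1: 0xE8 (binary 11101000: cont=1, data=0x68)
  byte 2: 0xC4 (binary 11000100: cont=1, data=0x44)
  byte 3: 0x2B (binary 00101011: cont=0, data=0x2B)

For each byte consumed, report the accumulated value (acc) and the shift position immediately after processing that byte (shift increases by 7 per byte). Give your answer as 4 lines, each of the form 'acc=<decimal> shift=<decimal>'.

byte 0=0x84: payload=0x04=4, contrib = 4<<0 = 4; acc -> 4, shift -> 7
byte 1=0xE8: payload=0x68=104, contrib = 104<<7 = 13312; acc -> 13316, shift -> 14
byte 2=0xC4: payload=0x44=68, contrib = 68<<14 = 1114112; acc -> 1127428, shift -> 21
byte 3=0x2B: payload=0x2B=43, contrib = 43<<21 = 90177536; acc -> 91304964, shift -> 28

Answer: acc=4 shift=7
acc=13316 shift=14
acc=1127428 shift=21
acc=91304964 shift=28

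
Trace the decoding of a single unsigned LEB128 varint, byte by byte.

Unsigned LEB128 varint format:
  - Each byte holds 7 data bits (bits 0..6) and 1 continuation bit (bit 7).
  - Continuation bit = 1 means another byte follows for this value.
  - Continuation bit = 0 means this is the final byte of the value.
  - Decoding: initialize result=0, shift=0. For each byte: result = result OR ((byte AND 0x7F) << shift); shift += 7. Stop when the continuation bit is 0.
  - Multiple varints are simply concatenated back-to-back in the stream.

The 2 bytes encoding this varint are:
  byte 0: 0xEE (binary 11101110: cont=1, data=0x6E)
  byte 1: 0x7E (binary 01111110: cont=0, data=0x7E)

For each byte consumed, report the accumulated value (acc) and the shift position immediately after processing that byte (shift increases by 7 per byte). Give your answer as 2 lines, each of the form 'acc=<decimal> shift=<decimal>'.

byte 0=0xEE: payload=0x6E=110, contrib = 110<<0 = 110; acc -> 110, shift -> 7
byte 1=0x7E: payload=0x7E=126, contrib = 126<<7 = 16128; acc -> 16238, shift -> 14

Answer: acc=110 shift=7
acc=16238 shift=14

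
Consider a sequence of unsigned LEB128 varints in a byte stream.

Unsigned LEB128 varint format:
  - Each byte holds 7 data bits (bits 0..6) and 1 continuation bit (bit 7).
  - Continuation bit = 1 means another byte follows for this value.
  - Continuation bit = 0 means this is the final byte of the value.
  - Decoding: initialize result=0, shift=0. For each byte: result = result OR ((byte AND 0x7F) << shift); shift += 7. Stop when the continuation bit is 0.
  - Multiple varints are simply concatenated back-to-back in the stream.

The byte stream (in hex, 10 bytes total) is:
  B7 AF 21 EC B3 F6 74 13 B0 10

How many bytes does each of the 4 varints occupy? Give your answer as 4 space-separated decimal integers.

Answer: 3 4 1 2

Derivation:
  byte[0]=0xB7 cont=1 payload=0x37=55: acc |= 55<<0 -> acc=55 shift=7
  byte[1]=0xAF cont=1 payload=0x2F=47: acc |= 47<<7 -> acc=6071 shift=14
  byte[2]=0x21 cont=0 payload=0x21=33: acc |= 33<<14 -> acc=546743 shift=21 [end]
Varint 1: bytes[0:3] = B7 AF 21 -> value 546743 (3 byte(s))
  byte[3]=0xEC cont=1 payload=0x6C=108: acc |= 108<<0 -> acc=108 shift=7
  byte[4]=0xB3 cont=1 payload=0x33=51: acc |= 51<<7 -> acc=6636 shift=14
  byte[5]=0xF6 cont=1 payload=0x76=118: acc |= 118<<14 -> acc=1939948 shift=21
  byte[6]=0x74 cont=0 payload=0x74=116: acc |= 116<<21 -> acc=245209580 shift=28 [end]
Varint 2: bytes[3:7] = EC B3 F6 74 -> value 245209580 (4 byte(s))
  byte[7]=0x13 cont=0 payload=0x13=19: acc |= 19<<0 -> acc=19 shift=7 [end]
Varint 3: bytes[7:8] = 13 -> value 19 (1 byte(s))
  byte[8]=0xB0 cont=1 payload=0x30=48: acc |= 48<<0 -> acc=48 shift=7
  byte[9]=0x10 cont=0 payload=0x10=16: acc |= 16<<7 -> acc=2096 shift=14 [end]
Varint 4: bytes[8:10] = B0 10 -> value 2096 (2 byte(s))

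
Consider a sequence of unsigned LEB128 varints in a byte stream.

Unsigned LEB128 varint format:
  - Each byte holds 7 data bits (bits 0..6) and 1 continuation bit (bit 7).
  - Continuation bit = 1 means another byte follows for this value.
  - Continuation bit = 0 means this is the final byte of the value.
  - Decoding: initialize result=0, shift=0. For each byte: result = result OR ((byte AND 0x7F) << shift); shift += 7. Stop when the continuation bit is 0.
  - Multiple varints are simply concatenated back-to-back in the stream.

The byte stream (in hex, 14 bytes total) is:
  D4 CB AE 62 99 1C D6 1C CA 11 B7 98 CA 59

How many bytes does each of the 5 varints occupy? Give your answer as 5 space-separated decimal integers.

  byte[0]=0xD4 cont=1 payload=0x54=84: acc |= 84<<0 -> acc=84 shift=7
  byte[1]=0xCB cont=1 payload=0x4B=75: acc |= 75<<7 -> acc=9684 shift=14
  byte[2]=0xAE cont=1 payload=0x2E=46: acc |= 46<<14 -> acc=763348 shift=21
  byte[3]=0x62 cont=0 payload=0x62=98: acc |= 98<<21 -> acc=206284244 shift=28 [end]
Varint 1: bytes[0:4] = D4 CB AE 62 -> value 206284244 (4 byte(s))
  byte[4]=0x99 cont=1 payload=0x19=25: acc |= 25<<0 -> acc=25 shift=7
  byte[5]=0x1C cont=0 payload=0x1C=28: acc |= 28<<7 -> acc=3609 shift=14 [end]
Varint 2: bytes[4:6] = 99 1C -> value 3609 (2 byte(s))
  byte[6]=0xD6 cont=1 payload=0x56=86: acc |= 86<<0 -> acc=86 shift=7
  byte[7]=0x1C cont=0 payload=0x1C=28: acc |= 28<<7 -> acc=3670 shift=14 [end]
Varint 3: bytes[6:8] = D6 1C -> value 3670 (2 byte(s))
  byte[8]=0xCA cont=1 payload=0x4A=74: acc |= 74<<0 -> acc=74 shift=7
  byte[9]=0x11 cont=0 payload=0x11=17: acc |= 17<<7 -> acc=2250 shift=14 [end]
Varint 4: bytes[8:10] = CA 11 -> value 2250 (2 byte(s))
  byte[10]=0xB7 cont=1 payload=0x37=55: acc |= 55<<0 -> acc=55 shift=7
  byte[11]=0x98 cont=1 payload=0x18=24: acc |= 24<<7 -> acc=3127 shift=14
  byte[12]=0xCA cont=1 payload=0x4A=74: acc |= 74<<14 -> acc=1215543 shift=21
  byte[13]=0x59 cont=0 payload=0x59=89: acc |= 89<<21 -> acc=187862071 shift=28 [end]
Varint 5: bytes[10:14] = B7 98 CA 59 -> value 187862071 (4 byte(s))

Answer: 4 2 2 2 4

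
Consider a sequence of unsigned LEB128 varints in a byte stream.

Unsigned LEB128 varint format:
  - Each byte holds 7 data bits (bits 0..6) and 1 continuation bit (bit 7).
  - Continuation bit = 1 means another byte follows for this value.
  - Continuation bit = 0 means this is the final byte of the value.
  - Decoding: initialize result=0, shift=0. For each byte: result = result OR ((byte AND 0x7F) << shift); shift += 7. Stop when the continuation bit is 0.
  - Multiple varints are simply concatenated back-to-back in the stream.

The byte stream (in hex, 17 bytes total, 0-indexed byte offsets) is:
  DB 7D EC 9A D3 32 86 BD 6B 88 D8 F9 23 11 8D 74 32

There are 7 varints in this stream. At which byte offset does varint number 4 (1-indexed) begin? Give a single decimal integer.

Answer: 9

Derivation:
  byte[0]=0xDB cont=1 payload=0x5B=91: acc |= 91<<0 -> acc=91 shift=7
  byte[1]=0x7D cont=0 payload=0x7D=125: acc |= 125<<7 -> acc=16091 shift=14 [end]
Varint 1: bytes[0:2] = DB 7D -> value 16091 (2 byte(s))
  byte[2]=0xEC cont=1 payload=0x6C=108: acc |= 108<<0 -> acc=108 shift=7
  byte[3]=0x9A cont=1 payload=0x1A=26: acc |= 26<<7 -> acc=3436 shift=14
  byte[4]=0xD3 cont=1 payload=0x53=83: acc |= 83<<14 -> acc=1363308 shift=21
  byte[5]=0x32 cont=0 payload=0x32=50: acc |= 50<<21 -> acc=106220908 shift=28 [end]
Varint 2: bytes[2:6] = EC 9A D3 32 -> value 106220908 (4 byte(s))
  byte[6]=0x86 cont=1 payload=0x06=6: acc |= 6<<0 -> acc=6 shift=7
  byte[7]=0xBD cont=1 payload=0x3D=61: acc |= 61<<7 -> acc=7814 shift=14
  byte[8]=0x6B cont=0 payload=0x6B=107: acc |= 107<<14 -> acc=1760902 shift=21 [end]
Varint 3: bytes[6:9] = 86 BD 6B -> value 1760902 (3 byte(s))
  byte[9]=0x88 cont=1 payload=0x08=8: acc |= 8<<0 -> acc=8 shift=7
  byte[10]=0xD8 cont=1 payload=0x58=88: acc |= 88<<7 -> acc=11272 shift=14
  byte[11]=0xF9 cont=1 payload=0x79=121: acc |= 121<<14 -> acc=1993736 shift=21
  byte[12]=0x23 cont=0 payload=0x23=35: acc |= 35<<21 -> acc=75394056 shift=28 [end]
Varint 4: bytes[9:13] = 88 D8 F9 23 -> value 75394056 (4 byte(s))
  byte[13]=0x11 cont=0 payload=0x11=17: acc |= 17<<0 -> acc=17 shift=7 [end]
Varint 5: bytes[13:14] = 11 -> value 17 (1 byte(s))
  byte[14]=0x8D cont=1 payload=0x0D=13: acc |= 13<<0 -> acc=13 shift=7
  byte[15]=0x74 cont=0 payload=0x74=116: acc |= 116<<7 -> acc=14861 shift=14 [end]
Varint 6: bytes[14:16] = 8D 74 -> value 14861 (2 byte(s))
  byte[16]=0x32 cont=0 payload=0x32=50: acc |= 50<<0 -> acc=50 shift=7 [end]
Varint 7: bytes[16:17] = 32 -> value 50 (1 byte(s))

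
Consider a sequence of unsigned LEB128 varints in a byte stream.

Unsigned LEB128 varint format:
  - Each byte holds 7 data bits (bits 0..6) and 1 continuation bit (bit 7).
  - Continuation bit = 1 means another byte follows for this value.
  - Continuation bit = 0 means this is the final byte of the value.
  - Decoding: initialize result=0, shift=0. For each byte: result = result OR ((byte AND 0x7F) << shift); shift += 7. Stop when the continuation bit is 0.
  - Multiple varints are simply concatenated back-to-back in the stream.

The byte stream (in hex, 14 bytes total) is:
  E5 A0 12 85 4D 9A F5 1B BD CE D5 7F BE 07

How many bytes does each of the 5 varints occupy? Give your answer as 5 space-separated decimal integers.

Answer: 3 2 3 4 2

Derivation:
  byte[0]=0xE5 cont=1 payload=0x65=101: acc |= 101<<0 -> acc=101 shift=7
  byte[1]=0xA0 cont=1 payload=0x20=32: acc |= 32<<7 -> acc=4197 shift=14
  byte[2]=0x12 cont=0 payload=0x12=18: acc |= 18<<14 -> acc=299109 shift=21 [end]
Varint 1: bytes[0:3] = E5 A0 12 -> value 299109 (3 byte(s))
  byte[3]=0x85 cont=1 payload=0x05=5: acc |= 5<<0 -> acc=5 shift=7
  byte[4]=0x4D cont=0 payload=0x4D=77: acc |= 77<<7 -> acc=9861 shift=14 [end]
Varint 2: bytes[3:5] = 85 4D -> value 9861 (2 byte(s))
  byte[5]=0x9A cont=1 payload=0x1A=26: acc |= 26<<0 -> acc=26 shift=7
  byte[6]=0xF5 cont=1 payload=0x75=117: acc |= 117<<7 -> acc=15002 shift=14
  byte[7]=0x1B cont=0 payload=0x1B=27: acc |= 27<<14 -> acc=457370 shift=21 [end]
Varint 3: bytes[5:8] = 9A F5 1B -> value 457370 (3 byte(s))
  byte[8]=0xBD cont=1 payload=0x3D=61: acc |= 61<<0 -> acc=61 shift=7
  byte[9]=0xCE cont=1 payload=0x4E=78: acc |= 78<<7 -> acc=10045 shift=14
  byte[10]=0xD5 cont=1 payload=0x55=85: acc |= 85<<14 -> acc=1402685 shift=21
  byte[11]=0x7F cont=0 payload=0x7F=127: acc |= 127<<21 -> acc=267740989 shift=28 [end]
Varint 4: bytes[8:12] = BD CE D5 7F -> value 267740989 (4 byte(s))
  byte[12]=0xBE cont=1 payload=0x3E=62: acc |= 62<<0 -> acc=62 shift=7
  byte[13]=0x07 cont=0 payload=0x07=7: acc |= 7<<7 -> acc=958 shift=14 [end]
Varint 5: bytes[12:14] = BE 07 -> value 958 (2 byte(s))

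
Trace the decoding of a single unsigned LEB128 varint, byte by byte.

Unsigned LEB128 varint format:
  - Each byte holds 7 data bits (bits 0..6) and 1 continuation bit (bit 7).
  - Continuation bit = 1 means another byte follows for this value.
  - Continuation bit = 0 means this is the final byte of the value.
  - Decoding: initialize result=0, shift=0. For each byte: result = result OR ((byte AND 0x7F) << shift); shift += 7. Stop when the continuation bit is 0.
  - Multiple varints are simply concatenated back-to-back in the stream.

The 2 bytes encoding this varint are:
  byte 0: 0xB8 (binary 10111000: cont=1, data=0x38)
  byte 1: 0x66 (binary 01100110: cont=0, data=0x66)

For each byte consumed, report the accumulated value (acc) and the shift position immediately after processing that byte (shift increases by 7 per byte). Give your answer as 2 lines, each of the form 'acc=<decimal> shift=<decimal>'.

Answer: acc=56 shift=7
acc=13112 shift=14

Derivation:
byte 0=0xB8: payload=0x38=56, contrib = 56<<0 = 56; acc -> 56, shift -> 7
byte 1=0x66: payload=0x66=102, contrib = 102<<7 = 13056; acc -> 13112, shift -> 14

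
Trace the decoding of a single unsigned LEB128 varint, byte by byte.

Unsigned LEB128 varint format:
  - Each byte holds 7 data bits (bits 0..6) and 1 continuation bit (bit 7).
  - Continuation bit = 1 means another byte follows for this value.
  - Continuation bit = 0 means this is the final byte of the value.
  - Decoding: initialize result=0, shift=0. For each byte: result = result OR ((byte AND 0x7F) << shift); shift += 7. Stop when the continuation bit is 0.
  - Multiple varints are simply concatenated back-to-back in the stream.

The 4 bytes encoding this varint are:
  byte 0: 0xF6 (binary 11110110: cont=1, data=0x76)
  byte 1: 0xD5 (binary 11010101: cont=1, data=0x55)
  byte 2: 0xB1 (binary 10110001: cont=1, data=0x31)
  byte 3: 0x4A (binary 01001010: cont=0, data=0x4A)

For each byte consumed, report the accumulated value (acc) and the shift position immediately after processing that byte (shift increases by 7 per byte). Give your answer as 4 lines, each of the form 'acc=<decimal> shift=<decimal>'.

byte 0=0xF6: payload=0x76=118, contrib = 118<<0 = 118; acc -> 118, shift -> 7
byte 1=0xD5: payload=0x55=85, contrib = 85<<7 = 10880; acc -> 10998, shift -> 14
byte 2=0xB1: payload=0x31=49, contrib = 49<<14 = 802816; acc -> 813814, shift -> 21
byte 3=0x4A: payload=0x4A=74, contrib = 74<<21 = 155189248; acc -> 156003062, shift -> 28

Answer: acc=118 shift=7
acc=10998 shift=14
acc=813814 shift=21
acc=156003062 shift=28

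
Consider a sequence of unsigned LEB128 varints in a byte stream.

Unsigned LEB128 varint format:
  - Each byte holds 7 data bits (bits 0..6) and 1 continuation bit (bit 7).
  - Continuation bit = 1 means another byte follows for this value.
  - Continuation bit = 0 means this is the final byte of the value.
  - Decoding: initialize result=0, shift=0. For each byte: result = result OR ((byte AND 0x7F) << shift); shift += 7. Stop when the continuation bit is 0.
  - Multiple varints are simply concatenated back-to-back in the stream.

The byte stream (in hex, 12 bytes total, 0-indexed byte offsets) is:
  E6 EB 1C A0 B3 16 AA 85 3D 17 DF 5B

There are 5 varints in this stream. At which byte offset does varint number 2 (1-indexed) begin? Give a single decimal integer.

  byte[0]=0xE6 cont=1 payload=0x66=102: acc |= 102<<0 -> acc=102 shift=7
  byte[1]=0xEB cont=1 payload=0x6B=107: acc |= 107<<7 -> acc=13798 shift=14
  byte[2]=0x1C cont=0 payload=0x1C=28: acc |= 28<<14 -> acc=472550 shift=21 [end]
Varint 1: bytes[0:3] = E6 EB 1C -> value 472550 (3 byte(s))
  byte[3]=0xA0 cont=1 payload=0x20=32: acc |= 32<<0 -> acc=32 shift=7
  byte[4]=0xB3 cont=1 payload=0x33=51: acc |= 51<<7 -> acc=6560 shift=14
  byte[5]=0x16 cont=0 payload=0x16=22: acc |= 22<<14 -> acc=367008 shift=21 [end]
Varint 2: bytes[3:6] = A0 B3 16 -> value 367008 (3 byte(s))
  byte[6]=0xAA cont=1 payload=0x2A=42: acc |= 42<<0 -> acc=42 shift=7
  byte[7]=0x85 cont=1 payload=0x05=5: acc |= 5<<7 -> acc=682 shift=14
  byte[8]=0x3D cont=0 payload=0x3D=61: acc |= 61<<14 -> acc=1000106 shift=21 [end]
Varint 3: bytes[6:9] = AA 85 3D -> value 1000106 (3 byte(s))
  byte[9]=0x17 cont=0 payload=0x17=23: acc |= 23<<0 -> acc=23 shift=7 [end]
Varint 4: bytes[9:10] = 17 -> value 23 (1 byte(s))
  byte[10]=0xDF cont=1 payload=0x5F=95: acc |= 95<<0 -> acc=95 shift=7
  byte[11]=0x5B cont=0 payload=0x5B=91: acc |= 91<<7 -> acc=11743 shift=14 [end]
Varint 5: bytes[10:12] = DF 5B -> value 11743 (2 byte(s))

Answer: 3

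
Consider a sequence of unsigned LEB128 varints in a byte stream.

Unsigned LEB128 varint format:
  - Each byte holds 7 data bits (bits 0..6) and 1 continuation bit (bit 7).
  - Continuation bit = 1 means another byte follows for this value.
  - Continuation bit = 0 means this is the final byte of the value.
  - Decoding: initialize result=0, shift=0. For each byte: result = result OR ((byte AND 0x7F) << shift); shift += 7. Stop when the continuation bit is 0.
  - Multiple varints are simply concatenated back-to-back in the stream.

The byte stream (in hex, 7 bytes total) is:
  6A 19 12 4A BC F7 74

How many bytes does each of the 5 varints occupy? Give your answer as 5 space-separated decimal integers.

Answer: 1 1 1 1 3

Derivation:
  byte[0]=0x6A cont=0 payload=0x6A=106: acc |= 106<<0 -> acc=106 shift=7 [end]
Varint 1: bytes[0:1] = 6A -> value 106 (1 byte(s))
  byte[1]=0x19 cont=0 payload=0x19=25: acc |= 25<<0 -> acc=25 shift=7 [end]
Varint 2: bytes[1:2] = 19 -> value 25 (1 byte(s))
  byte[2]=0x12 cont=0 payload=0x12=18: acc |= 18<<0 -> acc=18 shift=7 [end]
Varint 3: bytes[2:3] = 12 -> value 18 (1 byte(s))
  byte[3]=0x4A cont=0 payload=0x4A=74: acc |= 74<<0 -> acc=74 shift=7 [end]
Varint 4: bytes[3:4] = 4A -> value 74 (1 byte(s))
  byte[4]=0xBC cont=1 payload=0x3C=60: acc |= 60<<0 -> acc=60 shift=7
  byte[5]=0xF7 cont=1 payload=0x77=119: acc |= 119<<7 -> acc=15292 shift=14
  byte[6]=0x74 cont=0 payload=0x74=116: acc |= 116<<14 -> acc=1915836 shift=21 [end]
Varint 5: bytes[4:7] = BC F7 74 -> value 1915836 (3 byte(s))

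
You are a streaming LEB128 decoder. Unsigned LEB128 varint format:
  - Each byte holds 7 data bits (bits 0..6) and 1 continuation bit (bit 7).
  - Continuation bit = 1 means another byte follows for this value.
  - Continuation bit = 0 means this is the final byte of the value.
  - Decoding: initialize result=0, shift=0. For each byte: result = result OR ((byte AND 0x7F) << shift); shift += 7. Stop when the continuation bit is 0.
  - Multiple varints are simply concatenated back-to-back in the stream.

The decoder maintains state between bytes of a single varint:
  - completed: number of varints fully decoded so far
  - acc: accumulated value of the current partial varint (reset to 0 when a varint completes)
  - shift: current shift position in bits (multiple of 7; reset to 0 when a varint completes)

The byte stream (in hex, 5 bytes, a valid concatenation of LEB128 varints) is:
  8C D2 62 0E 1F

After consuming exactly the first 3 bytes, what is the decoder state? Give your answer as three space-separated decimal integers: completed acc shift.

byte[0]=0x8C cont=1 payload=0x0C: acc |= 12<<0 -> completed=0 acc=12 shift=7
byte[1]=0xD2 cont=1 payload=0x52: acc |= 82<<7 -> completed=0 acc=10508 shift=14
byte[2]=0x62 cont=0 payload=0x62: varint #1 complete (value=1616140); reset -> completed=1 acc=0 shift=0

Answer: 1 0 0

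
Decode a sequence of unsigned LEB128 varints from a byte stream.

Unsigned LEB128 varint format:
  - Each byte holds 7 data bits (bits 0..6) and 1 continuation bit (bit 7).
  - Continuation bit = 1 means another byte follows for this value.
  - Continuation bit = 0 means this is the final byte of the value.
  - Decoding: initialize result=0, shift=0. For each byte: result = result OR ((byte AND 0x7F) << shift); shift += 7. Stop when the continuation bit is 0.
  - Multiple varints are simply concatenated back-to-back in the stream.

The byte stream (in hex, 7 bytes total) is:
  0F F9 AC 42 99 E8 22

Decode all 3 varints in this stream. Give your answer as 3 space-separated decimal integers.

  byte[0]=0x0F cont=0 payload=0x0F=15: acc |= 15<<0 -> acc=15 shift=7 [end]
Varint 1: bytes[0:1] = 0F -> value 15 (1 byte(s))
  byte[1]=0xF9 cont=1 payload=0x79=121: acc |= 121<<0 -> acc=121 shift=7
  byte[2]=0xAC cont=1 payload=0x2C=44: acc |= 44<<7 -> acc=5753 shift=14
  byte[3]=0x42 cont=0 payload=0x42=66: acc |= 66<<14 -> acc=1087097 shift=21 [end]
Varint 2: bytes[1:4] = F9 AC 42 -> value 1087097 (3 byte(s))
  byte[4]=0x99 cont=1 payload=0x19=25: acc |= 25<<0 -> acc=25 shift=7
  byte[5]=0xE8 cont=1 payload=0x68=104: acc |= 104<<7 -> acc=13337 shift=14
  byte[6]=0x22 cont=0 payload=0x22=34: acc |= 34<<14 -> acc=570393 shift=21 [end]
Varint 3: bytes[4:7] = 99 E8 22 -> value 570393 (3 byte(s))

Answer: 15 1087097 570393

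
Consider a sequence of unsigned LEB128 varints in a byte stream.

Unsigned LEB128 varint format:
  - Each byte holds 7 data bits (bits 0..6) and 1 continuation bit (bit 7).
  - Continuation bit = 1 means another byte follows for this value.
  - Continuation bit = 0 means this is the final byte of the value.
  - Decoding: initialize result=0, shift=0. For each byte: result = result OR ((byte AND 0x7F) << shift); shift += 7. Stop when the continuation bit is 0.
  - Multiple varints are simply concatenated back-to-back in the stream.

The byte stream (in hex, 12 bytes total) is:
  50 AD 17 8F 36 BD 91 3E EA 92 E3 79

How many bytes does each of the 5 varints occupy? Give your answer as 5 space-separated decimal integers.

Answer: 1 2 2 3 4

Derivation:
  byte[0]=0x50 cont=0 payload=0x50=80: acc |= 80<<0 -> acc=80 shift=7 [end]
Varint 1: bytes[0:1] = 50 -> value 80 (1 byte(s))
  byte[1]=0xAD cont=1 payload=0x2D=45: acc |= 45<<0 -> acc=45 shift=7
  byte[2]=0x17 cont=0 payload=0x17=23: acc |= 23<<7 -> acc=2989 shift=14 [end]
Varint 2: bytes[1:3] = AD 17 -> value 2989 (2 byte(s))
  byte[3]=0x8F cont=1 payload=0x0F=15: acc |= 15<<0 -> acc=15 shift=7
  byte[4]=0x36 cont=0 payload=0x36=54: acc |= 54<<7 -> acc=6927 shift=14 [end]
Varint 3: bytes[3:5] = 8F 36 -> value 6927 (2 byte(s))
  byte[5]=0xBD cont=1 payload=0x3D=61: acc |= 61<<0 -> acc=61 shift=7
  byte[6]=0x91 cont=1 payload=0x11=17: acc |= 17<<7 -> acc=2237 shift=14
  byte[7]=0x3E cont=0 payload=0x3E=62: acc |= 62<<14 -> acc=1018045 shift=21 [end]
Varint 4: bytes[5:8] = BD 91 3E -> value 1018045 (3 byte(s))
  byte[8]=0xEA cont=1 payload=0x6A=106: acc |= 106<<0 -> acc=106 shift=7
  byte[9]=0x92 cont=1 payload=0x12=18: acc |= 18<<7 -> acc=2410 shift=14
  byte[10]=0xE3 cont=1 payload=0x63=99: acc |= 99<<14 -> acc=1624426 shift=21
  byte[11]=0x79 cont=0 payload=0x79=121: acc |= 121<<21 -> acc=255379818 shift=28 [end]
Varint 5: bytes[8:12] = EA 92 E3 79 -> value 255379818 (4 byte(s))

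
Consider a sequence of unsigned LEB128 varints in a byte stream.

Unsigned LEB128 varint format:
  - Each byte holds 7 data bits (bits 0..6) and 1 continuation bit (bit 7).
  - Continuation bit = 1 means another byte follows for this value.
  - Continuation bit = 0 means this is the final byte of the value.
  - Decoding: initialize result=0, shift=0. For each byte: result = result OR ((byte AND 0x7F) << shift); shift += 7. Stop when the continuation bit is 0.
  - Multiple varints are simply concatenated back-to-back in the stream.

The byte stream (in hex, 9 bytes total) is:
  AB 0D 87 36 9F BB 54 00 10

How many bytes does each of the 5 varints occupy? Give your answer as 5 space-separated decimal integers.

  byte[0]=0xAB cont=1 payload=0x2B=43: acc |= 43<<0 -> acc=43 shift=7
  byte[1]=0x0D cont=0 payload=0x0D=13: acc |= 13<<7 -> acc=1707 shift=14 [end]
Varint 1: bytes[0:2] = AB 0D -> value 1707 (2 byte(s))
  byte[2]=0x87 cont=1 payload=0x07=7: acc |= 7<<0 -> acc=7 shift=7
  byte[3]=0x36 cont=0 payload=0x36=54: acc |= 54<<7 -> acc=6919 shift=14 [end]
Varint 2: bytes[2:4] = 87 36 -> value 6919 (2 byte(s))
  byte[4]=0x9F cont=1 payload=0x1F=31: acc |= 31<<0 -> acc=31 shift=7
  byte[5]=0xBB cont=1 payload=0x3B=59: acc |= 59<<7 -> acc=7583 shift=14
  byte[6]=0x54 cont=0 payload=0x54=84: acc |= 84<<14 -> acc=1383839 shift=21 [end]
Varint 3: bytes[4:7] = 9F BB 54 -> value 1383839 (3 byte(s))
  byte[7]=0x00 cont=0 payload=0x00=0: acc |= 0<<0 -> acc=0 shift=7 [end]
Varint 4: bytes[7:8] = 00 -> value 0 (1 byte(s))
  byte[8]=0x10 cont=0 payload=0x10=16: acc |= 16<<0 -> acc=16 shift=7 [end]
Varint 5: bytes[8:9] = 10 -> value 16 (1 byte(s))

Answer: 2 2 3 1 1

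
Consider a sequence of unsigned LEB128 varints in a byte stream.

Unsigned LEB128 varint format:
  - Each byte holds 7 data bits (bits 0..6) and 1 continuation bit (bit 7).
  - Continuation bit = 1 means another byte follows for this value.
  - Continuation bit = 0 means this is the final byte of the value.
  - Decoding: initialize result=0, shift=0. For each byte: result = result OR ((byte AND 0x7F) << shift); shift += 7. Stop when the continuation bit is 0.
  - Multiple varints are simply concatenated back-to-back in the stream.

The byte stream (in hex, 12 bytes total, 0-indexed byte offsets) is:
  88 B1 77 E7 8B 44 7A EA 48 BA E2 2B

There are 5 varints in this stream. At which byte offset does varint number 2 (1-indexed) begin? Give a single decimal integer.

Answer: 3

Derivation:
  byte[0]=0x88 cont=1 payload=0x08=8: acc |= 8<<0 -> acc=8 shift=7
  byte[1]=0xB1 cont=1 payload=0x31=49: acc |= 49<<7 -> acc=6280 shift=14
  byte[2]=0x77 cont=0 payload=0x77=119: acc |= 119<<14 -> acc=1955976 shift=21 [end]
Varint 1: bytes[0:3] = 88 B1 77 -> value 1955976 (3 byte(s))
  byte[3]=0xE7 cont=1 payload=0x67=103: acc |= 103<<0 -> acc=103 shift=7
  byte[4]=0x8B cont=1 payload=0x0B=11: acc |= 11<<7 -> acc=1511 shift=14
  byte[5]=0x44 cont=0 payload=0x44=68: acc |= 68<<14 -> acc=1115623 shift=21 [end]
Varint 2: bytes[3:6] = E7 8B 44 -> value 1115623 (3 byte(s))
  byte[6]=0x7A cont=0 payload=0x7A=122: acc |= 122<<0 -> acc=122 shift=7 [end]
Varint 3: bytes[6:7] = 7A -> value 122 (1 byte(s))
  byte[7]=0xEA cont=1 payload=0x6A=106: acc |= 106<<0 -> acc=106 shift=7
  byte[8]=0x48 cont=0 payload=0x48=72: acc |= 72<<7 -> acc=9322 shift=14 [end]
Varint 4: bytes[7:9] = EA 48 -> value 9322 (2 byte(s))
  byte[9]=0xBA cont=1 payload=0x3A=58: acc |= 58<<0 -> acc=58 shift=7
  byte[10]=0xE2 cont=1 payload=0x62=98: acc |= 98<<7 -> acc=12602 shift=14
  byte[11]=0x2B cont=0 payload=0x2B=43: acc |= 43<<14 -> acc=717114 shift=21 [end]
Varint 5: bytes[9:12] = BA E2 2B -> value 717114 (3 byte(s))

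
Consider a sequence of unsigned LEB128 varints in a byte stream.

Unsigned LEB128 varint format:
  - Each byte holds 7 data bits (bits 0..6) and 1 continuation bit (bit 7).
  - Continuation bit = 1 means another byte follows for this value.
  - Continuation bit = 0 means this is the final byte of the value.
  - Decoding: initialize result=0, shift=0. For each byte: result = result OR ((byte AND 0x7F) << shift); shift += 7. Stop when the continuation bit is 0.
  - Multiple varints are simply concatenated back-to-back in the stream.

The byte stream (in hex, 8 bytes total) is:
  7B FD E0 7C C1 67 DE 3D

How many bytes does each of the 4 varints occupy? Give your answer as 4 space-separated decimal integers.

  byte[0]=0x7B cont=0 payload=0x7B=123: acc |= 123<<0 -> acc=123 shift=7 [end]
Varint 1: bytes[0:1] = 7B -> value 123 (1 byte(s))
  byte[1]=0xFD cont=1 payload=0x7D=125: acc |= 125<<0 -> acc=125 shift=7
  byte[2]=0xE0 cont=1 payload=0x60=96: acc |= 96<<7 -> acc=12413 shift=14
  byte[3]=0x7C cont=0 payload=0x7C=124: acc |= 124<<14 -> acc=2044029 shift=21 [end]
Varint 2: bytes[1:4] = FD E0 7C -> value 2044029 (3 byte(s))
  byte[4]=0xC1 cont=1 payload=0x41=65: acc |= 65<<0 -> acc=65 shift=7
  byte[5]=0x67 cont=0 payload=0x67=103: acc |= 103<<7 -> acc=13249 shift=14 [end]
Varint 3: bytes[4:6] = C1 67 -> value 13249 (2 byte(s))
  byte[6]=0xDE cont=1 payload=0x5E=94: acc |= 94<<0 -> acc=94 shift=7
  byte[7]=0x3D cont=0 payload=0x3D=61: acc |= 61<<7 -> acc=7902 shift=14 [end]
Varint 4: bytes[6:8] = DE 3D -> value 7902 (2 byte(s))

Answer: 1 3 2 2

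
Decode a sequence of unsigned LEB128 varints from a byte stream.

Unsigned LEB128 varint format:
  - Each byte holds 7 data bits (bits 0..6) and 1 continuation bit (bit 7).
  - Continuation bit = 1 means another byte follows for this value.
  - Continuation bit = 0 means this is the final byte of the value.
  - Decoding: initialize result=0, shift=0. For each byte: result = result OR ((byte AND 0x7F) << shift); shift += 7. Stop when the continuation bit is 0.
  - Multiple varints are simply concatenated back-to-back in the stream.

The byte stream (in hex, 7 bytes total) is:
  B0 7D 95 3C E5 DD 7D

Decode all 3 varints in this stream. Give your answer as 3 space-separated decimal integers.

  byte[0]=0xB0 cont=1 payload=0x30=48: acc |= 48<<0 -> acc=48 shift=7
  byte[1]=0x7D cont=0 payload=0x7D=125: acc |= 125<<7 -> acc=16048 shift=14 [end]
Varint 1: bytes[0:2] = B0 7D -> value 16048 (2 byte(s))
  byte[2]=0x95 cont=1 payload=0x15=21: acc |= 21<<0 -> acc=21 shift=7
  byte[3]=0x3C cont=0 payload=0x3C=60: acc |= 60<<7 -> acc=7701 shift=14 [end]
Varint 2: bytes[2:4] = 95 3C -> value 7701 (2 byte(s))
  byte[4]=0xE5 cont=1 payload=0x65=101: acc |= 101<<0 -> acc=101 shift=7
  byte[5]=0xDD cont=1 payload=0x5D=93: acc |= 93<<7 -> acc=12005 shift=14
  byte[6]=0x7D cont=0 payload=0x7D=125: acc |= 125<<14 -> acc=2060005 shift=21 [end]
Varint 3: bytes[4:7] = E5 DD 7D -> value 2060005 (3 byte(s))

Answer: 16048 7701 2060005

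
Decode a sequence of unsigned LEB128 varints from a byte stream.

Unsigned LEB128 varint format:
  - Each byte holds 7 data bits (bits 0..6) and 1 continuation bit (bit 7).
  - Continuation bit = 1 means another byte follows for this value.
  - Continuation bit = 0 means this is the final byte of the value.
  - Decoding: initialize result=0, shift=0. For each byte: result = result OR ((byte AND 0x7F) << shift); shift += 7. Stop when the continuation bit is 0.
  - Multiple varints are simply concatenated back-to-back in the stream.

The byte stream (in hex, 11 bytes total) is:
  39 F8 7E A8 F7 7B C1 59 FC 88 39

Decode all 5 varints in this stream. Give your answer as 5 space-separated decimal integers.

  byte[0]=0x39 cont=0 payload=0x39=57: acc |= 57<<0 -> acc=57 shift=7 [end]
Varint 1: bytes[0:1] = 39 -> value 57 (1 byte(s))
  byte[1]=0xF8 cont=1 payload=0x78=120: acc |= 120<<0 -> acc=120 shift=7
  byte[2]=0x7E cont=0 payload=0x7E=126: acc |= 126<<7 -> acc=16248 shift=14 [end]
Varint 2: bytes[1:3] = F8 7E -> value 16248 (2 byte(s))
  byte[3]=0xA8 cont=1 payload=0x28=40: acc |= 40<<0 -> acc=40 shift=7
  byte[4]=0xF7 cont=1 payload=0x77=119: acc |= 119<<7 -> acc=15272 shift=14
  byte[5]=0x7B cont=0 payload=0x7B=123: acc |= 123<<14 -> acc=2030504 shift=21 [end]
Varint 3: bytes[3:6] = A8 F7 7B -> value 2030504 (3 byte(s))
  byte[6]=0xC1 cont=1 payload=0x41=65: acc |= 65<<0 -> acc=65 shift=7
  byte[7]=0x59 cont=0 payload=0x59=89: acc |= 89<<7 -> acc=11457 shift=14 [end]
Varint 4: bytes[6:8] = C1 59 -> value 11457 (2 byte(s))
  byte[8]=0xFC cont=1 payload=0x7C=124: acc |= 124<<0 -> acc=124 shift=7
  byte[9]=0x88 cont=1 payload=0x08=8: acc |= 8<<7 -> acc=1148 shift=14
  byte[10]=0x39 cont=0 payload=0x39=57: acc |= 57<<14 -> acc=935036 shift=21 [end]
Varint 5: bytes[8:11] = FC 88 39 -> value 935036 (3 byte(s))

Answer: 57 16248 2030504 11457 935036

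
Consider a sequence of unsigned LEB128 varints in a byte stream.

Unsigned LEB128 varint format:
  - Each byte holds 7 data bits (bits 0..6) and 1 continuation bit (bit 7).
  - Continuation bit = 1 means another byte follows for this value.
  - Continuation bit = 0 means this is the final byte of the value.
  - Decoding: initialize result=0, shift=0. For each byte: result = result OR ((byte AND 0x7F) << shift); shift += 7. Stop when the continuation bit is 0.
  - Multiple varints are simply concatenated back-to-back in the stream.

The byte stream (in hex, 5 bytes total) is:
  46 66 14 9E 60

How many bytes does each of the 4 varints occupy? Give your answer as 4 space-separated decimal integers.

Answer: 1 1 1 2

Derivation:
  byte[0]=0x46 cont=0 payload=0x46=70: acc |= 70<<0 -> acc=70 shift=7 [end]
Varint 1: bytes[0:1] = 46 -> value 70 (1 byte(s))
  byte[1]=0x66 cont=0 payload=0x66=102: acc |= 102<<0 -> acc=102 shift=7 [end]
Varint 2: bytes[1:2] = 66 -> value 102 (1 byte(s))
  byte[2]=0x14 cont=0 payload=0x14=20: acc |= 20<<0 -> acc=20 shift=7 [end]
Varint 3: bytes[2:3] = 14 -> value 20 (1 byte(s))
  byte[3]=0x9E cont=1 payload=0x1E=30: acc |= 30<<0 -> acc=30 shift=7
  byte[4]=0x60 cont=0 payload=0x60=96: acc |= 96<<7 -> acc=12318 shift=14 [end]
Varint 4: bytes[3:5] = 9E 60 -> value 12318 (2 byte(s))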